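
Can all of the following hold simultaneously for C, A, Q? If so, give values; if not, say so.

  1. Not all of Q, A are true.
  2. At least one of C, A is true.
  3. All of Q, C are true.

C = True, A = False, Q = True

  (1) {Q, A}: 1/2 true — not all ✓
  (2) {C, A}: 1 true — at least one ✓
  (3) {Q, C}: all 2 true ✓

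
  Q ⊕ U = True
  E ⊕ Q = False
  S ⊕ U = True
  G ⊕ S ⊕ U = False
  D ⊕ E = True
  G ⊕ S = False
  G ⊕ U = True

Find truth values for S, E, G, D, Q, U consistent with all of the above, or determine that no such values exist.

S = True; E = True; G = True; D = False; Q = True; U = False

Q ⊕ U = T ⊕ F = True ✓
E ⊕ Q = T ⊕ T = False ✓
S ⊕ U = T ⊕ F = True ✓
G ⊕ S ⊕ U = T ⊕ T ⊕ F = False ✓
D ⊕ E = F ⊕ T = True ✓
G ⊕ S = T ⊕ T = False ✓
G ⊕ U = T ⊕ F = True ✓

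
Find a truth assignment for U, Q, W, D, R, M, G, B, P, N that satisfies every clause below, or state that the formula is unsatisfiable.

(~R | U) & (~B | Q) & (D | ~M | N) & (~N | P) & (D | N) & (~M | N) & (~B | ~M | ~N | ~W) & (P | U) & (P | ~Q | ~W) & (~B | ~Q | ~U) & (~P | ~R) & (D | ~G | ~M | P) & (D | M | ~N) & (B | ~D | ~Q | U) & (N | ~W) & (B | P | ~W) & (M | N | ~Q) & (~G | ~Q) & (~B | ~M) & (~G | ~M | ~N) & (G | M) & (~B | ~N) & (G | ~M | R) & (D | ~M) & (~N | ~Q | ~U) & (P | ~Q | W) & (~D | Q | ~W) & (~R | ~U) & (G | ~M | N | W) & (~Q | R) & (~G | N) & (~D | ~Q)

Set U = True.
  then (~R | ~U) forces R = False.
  then (~Q | R) forces Q = False.
  then (~B | Q) forces B = False.
Try W = True:
  (N | ~W) forces N = True.
  (~N | P) forces P = True.
  (~D | Q | ~W) forces D = False.
  (D | M | ~N) forces M = True.
  clause (D | ~M) is falsified — backtrack.
So W = False.
Set D = True.
Set M = False.
  then (G | M) forces G = True.
  then (~G | N) forces N = True.
  then (~N | P) forces P = True.
All clauses satisfied.

U = True, Q = False, W = False, D = True, R = False, M = False, G = True, B = False, P = True, N = True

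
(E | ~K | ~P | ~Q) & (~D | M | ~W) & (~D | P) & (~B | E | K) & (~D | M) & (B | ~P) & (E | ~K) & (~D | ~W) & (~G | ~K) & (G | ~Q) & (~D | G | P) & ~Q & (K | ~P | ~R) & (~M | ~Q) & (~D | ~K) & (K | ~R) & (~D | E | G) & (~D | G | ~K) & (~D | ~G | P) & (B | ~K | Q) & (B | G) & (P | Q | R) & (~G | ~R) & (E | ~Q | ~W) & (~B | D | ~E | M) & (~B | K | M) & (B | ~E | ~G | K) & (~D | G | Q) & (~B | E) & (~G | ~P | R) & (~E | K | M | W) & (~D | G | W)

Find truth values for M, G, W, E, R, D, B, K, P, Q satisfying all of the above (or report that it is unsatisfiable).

Unit clause (~Q) forces Q = False.
Set M = True.
Try G = True:
  (~G | ~K) forces K = False.
  (K | ~R) forces R = False.
  (P | Q | R) forces P = True.
  clause (~G | ~P | R) is falsified — backtrack.
So G = False.
  then (B | G) forces B = True.
  then (~D | G | Q) forces D = False.
  then (~B | E) forces E = True.
Set W = False.
Set R = False.
  then (P | Q | R) forces P = True.
Set K = False.
All clauses satisfied.

M: True, G: False, W: False, E: True, R: False, D: False, B: True, K: False, P: True, Q: False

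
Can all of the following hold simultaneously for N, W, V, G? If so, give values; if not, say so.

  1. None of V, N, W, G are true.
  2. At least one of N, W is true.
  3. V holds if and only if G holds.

UNSATISFIABLE

Case N = True:
  Constraint (1) is violated (N=T) — contradiction.
Case N = False:
  (1) forces V = False.
  (1) forces W = False.
  Constraint (2) is violated (N=F, W=F) — contradiction.
Both cases fail — unsatisfiable.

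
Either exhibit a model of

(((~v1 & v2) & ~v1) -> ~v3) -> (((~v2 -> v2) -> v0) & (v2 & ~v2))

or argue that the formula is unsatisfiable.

v0 = True, v1 = False, v2 = True, v3 = True

  (((~v1 & v2) & ~v1) -> ~v3) -> (((~v2 -> v2) -> v0) & (v2 & ~v2)) = True
    ((~v1 & v2) & ~v1) -> ~v3 = False
      (~v1 & v2) & ~v1 = True
        ~v1 & v2 = True
          ~v1 = True
        ~v1 = True
      ~v3 = False
    ((~v2 -> v2) -> v0) & (v2 & ~v2) = False
      (~v2 -> v2) -> v0 = True
        ~v2 -> v2 = True
          ~v2 = False
      v2 & ~v2 = False
        ~v2 = False
The formula evaluates to True.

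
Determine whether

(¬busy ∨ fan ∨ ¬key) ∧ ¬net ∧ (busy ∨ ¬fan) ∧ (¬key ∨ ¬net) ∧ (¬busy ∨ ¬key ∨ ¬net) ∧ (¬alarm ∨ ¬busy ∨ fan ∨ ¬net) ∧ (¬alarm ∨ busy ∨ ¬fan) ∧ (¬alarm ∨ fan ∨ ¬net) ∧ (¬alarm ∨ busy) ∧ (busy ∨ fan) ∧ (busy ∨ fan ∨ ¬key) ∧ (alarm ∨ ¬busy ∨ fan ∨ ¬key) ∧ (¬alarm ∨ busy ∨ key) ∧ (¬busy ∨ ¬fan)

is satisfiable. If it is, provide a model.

alarm = True, net = False, key = False, busy = True, fan = False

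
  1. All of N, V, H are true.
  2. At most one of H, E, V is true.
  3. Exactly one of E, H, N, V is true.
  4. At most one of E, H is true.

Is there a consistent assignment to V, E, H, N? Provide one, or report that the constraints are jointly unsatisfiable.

No satisfying assignment exists.

Case V = True:
  (1) forces N = True.
  Constraint (3) is violated (N=T, V=T) — contradiction.
Case V = False:
  Constraint (1) is violated (V=F) — contradiction.
Both cases fail — unsatisfiable.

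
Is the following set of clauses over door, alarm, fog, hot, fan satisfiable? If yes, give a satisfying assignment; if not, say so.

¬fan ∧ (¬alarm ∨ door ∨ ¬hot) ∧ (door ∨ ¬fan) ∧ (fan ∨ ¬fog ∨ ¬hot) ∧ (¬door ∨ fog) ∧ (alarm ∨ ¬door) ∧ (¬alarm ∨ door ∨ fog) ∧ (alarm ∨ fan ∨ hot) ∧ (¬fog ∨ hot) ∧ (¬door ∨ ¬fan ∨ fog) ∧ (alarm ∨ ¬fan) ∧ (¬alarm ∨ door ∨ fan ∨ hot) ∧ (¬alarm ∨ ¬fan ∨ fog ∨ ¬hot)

Unit clause (¬fan) forces fan = False.
Try door = True:
  (¬door ∨ fog) forces fog = True.
  (fan ∨ ¬fog ∨ ¬hot) forces hot = False.
  clause (¬fog ∨ hot) is falsified — backtrack.
So door = False.
Set alarm = False.
  then (alarm ∨ fan ∨ hot) forces hot = True.
  then (fan ∨ ¬fog ∨ ¬hot) forces fog = False.
All clauses satisfied.

door: False, alarm: False, fog: False, hot: True, fan: False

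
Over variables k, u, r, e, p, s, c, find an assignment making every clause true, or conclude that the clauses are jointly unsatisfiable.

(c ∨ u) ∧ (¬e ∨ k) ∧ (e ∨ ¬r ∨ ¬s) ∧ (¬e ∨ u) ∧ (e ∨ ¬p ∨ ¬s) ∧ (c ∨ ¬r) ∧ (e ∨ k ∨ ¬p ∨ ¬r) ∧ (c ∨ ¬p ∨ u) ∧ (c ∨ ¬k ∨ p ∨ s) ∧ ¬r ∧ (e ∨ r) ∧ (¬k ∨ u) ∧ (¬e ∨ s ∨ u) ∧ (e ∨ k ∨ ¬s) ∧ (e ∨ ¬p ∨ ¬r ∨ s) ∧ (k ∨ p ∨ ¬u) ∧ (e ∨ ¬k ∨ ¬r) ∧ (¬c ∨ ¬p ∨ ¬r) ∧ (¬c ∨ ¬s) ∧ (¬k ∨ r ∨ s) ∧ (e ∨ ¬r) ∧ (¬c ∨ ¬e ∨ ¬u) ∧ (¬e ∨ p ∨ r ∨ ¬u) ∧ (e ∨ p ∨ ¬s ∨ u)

k: True, u: True, r: False, e: True, p: True, s: True, c: False

Unit clause (¬r) forces r = False.
In (e ∨ r) only e is left, so e = True.
In (¬e ∨ k) only k is left, so k = True.
In (¬e ∨ u) only u is left, so u = True.
In (¬k ∨ r ∨ s) only s is left, so s = True.
In (¬c ∨ ¬e ∨ ¬u) only ¬c is left, so c = False.
In (¬e ∨ p ∨ r ∨ ¬u) only p is left, so p = True.
All clauses satisfied.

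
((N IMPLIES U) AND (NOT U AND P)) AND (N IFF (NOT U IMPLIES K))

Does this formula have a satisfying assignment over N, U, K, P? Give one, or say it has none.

N: False, U: False, K: False, P: True

  (N IMPLIES U) AND (NOT U AND P) = True
    N IMPLIES U = True
    NOT U AND P = True
      NOT U = True
  N IFF (NOT U IMPLIES K) = True
    NOT U IMPLIES K = False
      NOT U = True
Both conjuncts True, so the formula holds.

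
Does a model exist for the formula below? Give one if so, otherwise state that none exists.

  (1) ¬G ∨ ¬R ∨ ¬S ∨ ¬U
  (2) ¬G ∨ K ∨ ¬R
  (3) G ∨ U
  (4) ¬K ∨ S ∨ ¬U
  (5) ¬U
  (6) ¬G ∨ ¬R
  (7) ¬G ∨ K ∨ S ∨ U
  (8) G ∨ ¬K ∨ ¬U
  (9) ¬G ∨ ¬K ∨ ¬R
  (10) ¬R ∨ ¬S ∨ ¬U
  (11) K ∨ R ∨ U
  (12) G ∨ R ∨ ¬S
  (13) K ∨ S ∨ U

Unit clause (¬U) forces U = False.
In (G ∨ U) only G is left, so G = True.
In (¬G ∨ ¬R) only ¬R is left, so R = False.
In (K ∨ R ∨ U) only K is left, so K = True.
Set S = True.
All clauses satisfied.

U = False, R = False, K = True, G = True, S = True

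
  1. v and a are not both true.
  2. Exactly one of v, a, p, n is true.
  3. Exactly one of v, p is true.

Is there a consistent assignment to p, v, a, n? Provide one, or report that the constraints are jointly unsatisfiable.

p = True, v = False, a = False, n = False

  (1) v=F, a=F — not both ✓
  (2) {v, a, p, n}: 1 true — exactly one ✓
  (3) {v, p}: 1 true — exactly one ✓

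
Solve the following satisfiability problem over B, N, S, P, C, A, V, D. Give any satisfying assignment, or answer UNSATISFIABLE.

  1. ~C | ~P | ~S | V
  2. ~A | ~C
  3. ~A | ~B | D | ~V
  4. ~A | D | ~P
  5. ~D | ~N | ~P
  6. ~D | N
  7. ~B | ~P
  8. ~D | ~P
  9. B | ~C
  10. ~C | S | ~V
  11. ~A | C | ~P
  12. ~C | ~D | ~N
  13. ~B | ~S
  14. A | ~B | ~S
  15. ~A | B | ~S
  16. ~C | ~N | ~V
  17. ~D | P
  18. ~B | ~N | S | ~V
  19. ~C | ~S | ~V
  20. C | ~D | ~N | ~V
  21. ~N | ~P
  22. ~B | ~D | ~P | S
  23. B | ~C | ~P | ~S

Set B = False.
  then (B | ~C) forces C = False.
Set N = True.
  then (~N | ~P) forces P = False.
  then (~D | P) forces D = False.
Set S = True.
  then (~A | B | ~S) forces A = False.
Set V = False.
All clauses satisfied.

B = False, N = True, S = True, P = False, C = False, A = False, V = False, D = False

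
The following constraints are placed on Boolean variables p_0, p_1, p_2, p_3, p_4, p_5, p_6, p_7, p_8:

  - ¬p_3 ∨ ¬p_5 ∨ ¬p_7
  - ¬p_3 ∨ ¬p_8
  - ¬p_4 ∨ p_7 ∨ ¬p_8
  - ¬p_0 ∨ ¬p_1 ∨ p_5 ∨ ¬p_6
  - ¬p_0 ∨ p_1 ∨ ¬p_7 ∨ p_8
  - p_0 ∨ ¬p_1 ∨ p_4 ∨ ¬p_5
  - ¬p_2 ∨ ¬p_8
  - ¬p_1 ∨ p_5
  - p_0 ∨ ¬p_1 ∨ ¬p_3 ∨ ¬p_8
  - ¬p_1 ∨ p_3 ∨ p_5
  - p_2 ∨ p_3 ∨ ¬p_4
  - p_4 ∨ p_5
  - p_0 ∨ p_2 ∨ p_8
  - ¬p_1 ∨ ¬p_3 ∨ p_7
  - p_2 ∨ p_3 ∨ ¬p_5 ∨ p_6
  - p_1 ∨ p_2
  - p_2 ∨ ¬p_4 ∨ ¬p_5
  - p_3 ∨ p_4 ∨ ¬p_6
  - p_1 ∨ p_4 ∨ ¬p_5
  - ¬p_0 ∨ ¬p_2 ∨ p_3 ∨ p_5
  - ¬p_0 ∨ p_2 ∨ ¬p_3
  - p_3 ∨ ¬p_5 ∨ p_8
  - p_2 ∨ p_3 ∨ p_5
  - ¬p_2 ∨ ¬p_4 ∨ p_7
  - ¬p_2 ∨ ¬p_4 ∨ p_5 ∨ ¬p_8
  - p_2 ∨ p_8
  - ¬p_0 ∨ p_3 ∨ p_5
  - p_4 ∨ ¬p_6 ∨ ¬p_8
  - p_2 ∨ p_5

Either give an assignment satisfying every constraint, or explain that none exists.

Set p_0 = False.
Set p_1 = False.
  then (p_1 ∨ p_2) forces p_2 = True.
  then (¬p_2 ∨ ¬p_8) forces p_8 = False.
Set p_3 = False.
  then (p_3 ∨ ¬p_5 ∨ p_8) forces p_5 = False.
  then (p_4 ∨ p_5) forces p_4 = True.
  then (¬p_2 ∨ ¬p_4 ∨ p_7) forces p_7 = True.
Set p_6 = True.
All clauses satisfied.

p_0 = False, p_1 = False, p_2 = True, p_3 = False, p_4 = True, p_5 = False, p_6 = True, p_7 = True, p_8 = False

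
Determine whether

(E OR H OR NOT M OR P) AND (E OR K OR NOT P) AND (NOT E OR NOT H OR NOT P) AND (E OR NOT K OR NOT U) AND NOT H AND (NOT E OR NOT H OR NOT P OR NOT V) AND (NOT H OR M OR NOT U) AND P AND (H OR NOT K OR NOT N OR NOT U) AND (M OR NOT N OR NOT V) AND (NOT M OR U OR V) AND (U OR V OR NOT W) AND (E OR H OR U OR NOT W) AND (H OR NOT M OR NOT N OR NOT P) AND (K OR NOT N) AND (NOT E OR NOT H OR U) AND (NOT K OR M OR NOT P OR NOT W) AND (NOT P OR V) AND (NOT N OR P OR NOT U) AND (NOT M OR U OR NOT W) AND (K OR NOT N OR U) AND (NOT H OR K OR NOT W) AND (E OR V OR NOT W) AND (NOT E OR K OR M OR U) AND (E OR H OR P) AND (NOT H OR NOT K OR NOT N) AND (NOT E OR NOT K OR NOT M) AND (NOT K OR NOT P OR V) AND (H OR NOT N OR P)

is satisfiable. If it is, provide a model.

Unit clause (NOT H) forces H = False.
Unit clause (P) forces P = True.
In (NOT P OR V) only V is left, so V = True.
Set U = False.
Set K = True.
Try W = True:
  (E OR H OR U OR NOT W) forces E = True.
  (NOT K OR M OR NOT P OR NOT W) forces M = True.
  clause (NOT M OR U OR NOT W) is falsified — backtrack.
So W = False.
Set E = False.
Set M = False.
  then (M OR NOT N OR NOT V) forces N = False.
All clauses satisfied.

P: True; U: False; K: True; W: False; E: False; M: False; V: True; N: False; H: False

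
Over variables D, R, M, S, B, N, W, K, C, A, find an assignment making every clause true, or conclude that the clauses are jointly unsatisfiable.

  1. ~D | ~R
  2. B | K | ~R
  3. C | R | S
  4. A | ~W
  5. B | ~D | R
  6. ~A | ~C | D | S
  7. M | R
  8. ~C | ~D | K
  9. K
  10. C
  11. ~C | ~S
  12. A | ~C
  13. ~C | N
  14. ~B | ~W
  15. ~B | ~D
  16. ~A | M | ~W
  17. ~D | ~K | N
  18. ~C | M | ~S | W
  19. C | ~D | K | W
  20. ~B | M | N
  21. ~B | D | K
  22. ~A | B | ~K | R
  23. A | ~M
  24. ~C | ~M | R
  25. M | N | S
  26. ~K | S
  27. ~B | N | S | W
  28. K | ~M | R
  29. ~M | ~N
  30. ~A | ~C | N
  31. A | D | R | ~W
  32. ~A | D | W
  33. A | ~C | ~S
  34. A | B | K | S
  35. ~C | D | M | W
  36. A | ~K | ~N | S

Unsatisfiable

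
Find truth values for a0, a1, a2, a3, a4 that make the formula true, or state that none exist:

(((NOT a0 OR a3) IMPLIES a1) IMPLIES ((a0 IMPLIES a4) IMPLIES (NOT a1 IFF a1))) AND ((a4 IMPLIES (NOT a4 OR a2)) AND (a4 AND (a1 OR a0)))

a0 = True, a1 = False, a2 = True, a3 = True, a4 = True

  ((NOT a0 OR a3) IMPLIES a1) IMPLIES ((a0 IMPLIES a4) IMPLIES (NOT a1 IFF a1)) = True
    (NOT a0 OR a3) IMPLIES a1 = False
      NOT a0 OR a3 = True
        NOT a0 = False
    (a0 IMPLIES a4) IMPLIES (NOT a1 IFF a1) = False
      a0 IMPLIES a4 = True
      NOT a1 IFF a1 = False
        NOT a1 = True
  (a4 IMPLIES (NOT a4 OR a2)) AND (a4 AND (a1 OR a0)) = True
    a4 IMPLIES (NOT a4 OR a2) = True
      NOT a4 OR a2 = True
        NOT a4 = False
    a4 AND (a1 OR a0) = True
      a1 OR a0 = True
Both conjuncts True, so the formula holds.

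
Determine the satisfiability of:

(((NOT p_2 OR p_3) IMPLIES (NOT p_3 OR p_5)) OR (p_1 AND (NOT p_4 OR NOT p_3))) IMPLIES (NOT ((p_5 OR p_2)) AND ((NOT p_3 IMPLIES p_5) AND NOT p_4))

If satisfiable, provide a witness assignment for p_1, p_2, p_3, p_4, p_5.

p_1: False, p_2: False, p_3: True, p_4: False, p_5: False

  (((NOT p_2 OR p_3) IMPLIES (NOT p_3 OR p_5)) OR (p_1 AND (NOT p_4 OR NOT p_3))) IMPLIES (NOT ((p_5 OR p_2)) AND ((NOT p_3 IMPLIES p_5) AND NOT p_4)) = True
    ((NOT p_2 OR p_3) IMPLIES (NOT p_3 OR p_5)) OR (p_1 AND (NOT p_4 OR NOT p_3)) = False
      (NOT p_2 OR p_3) IMPLIES (NOT p_3 OR p_5) = False
        NOT p_2 OR p_3 = True
          NOT p_2 = True
        NOT p_3 OR p_5 = False
          NOT p_3 = False
      p_1 AND (NOT p_4 OR NOT p_3) = False
        NOT p_4 OR NOT p_3 = True
          NOT p_4 = True
          NOT p_3 = False
    NOT ((p_5 OR p_2)) AND ((NOT p_3 IMPLIES p_5) AND NOT p_4) = True
      NOT ((p_5 OR p_2)) = True
        p_5 OR p_2 = False
      (NOT p_3 IMPLIES p_5) AND NOT p_4 = True
        NOT p_3 IMPLIES p_5 = True
          NOT p_3 = False
        NOT p_4 = True
The formula evaluates to True.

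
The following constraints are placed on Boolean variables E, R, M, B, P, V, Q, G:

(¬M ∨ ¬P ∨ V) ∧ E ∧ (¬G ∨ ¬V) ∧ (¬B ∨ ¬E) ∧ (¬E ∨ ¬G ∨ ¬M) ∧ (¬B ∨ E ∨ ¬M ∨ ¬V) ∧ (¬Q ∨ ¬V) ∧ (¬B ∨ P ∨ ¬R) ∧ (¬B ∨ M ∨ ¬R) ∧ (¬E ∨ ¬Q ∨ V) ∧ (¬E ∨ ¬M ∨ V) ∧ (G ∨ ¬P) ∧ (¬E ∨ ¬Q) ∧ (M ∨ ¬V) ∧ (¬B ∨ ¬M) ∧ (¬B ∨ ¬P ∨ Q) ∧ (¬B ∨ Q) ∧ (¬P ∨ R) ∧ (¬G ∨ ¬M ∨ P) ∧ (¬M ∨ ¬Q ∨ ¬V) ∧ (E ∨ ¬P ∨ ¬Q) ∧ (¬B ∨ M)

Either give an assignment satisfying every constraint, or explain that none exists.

E = True, R = False, M = True, B = False, P = False, V = True, Q = False, G = False

Unit clause (E) forces E = True.
In (¬B ∨ ¬E) only ¬B is left, so B = False.
In (¬E ∨ ¬Q) only ¬Q is left, so Q = False.
Set R = False.
  then (¬P ∨ R) forces P = False.
Set M = True.
  then (¬E ∨ ¬G ∨ ¬M) forces G = False.
  then (¬E ∨ ¬M ∨ V) forces V = True.
All clauses satisfied.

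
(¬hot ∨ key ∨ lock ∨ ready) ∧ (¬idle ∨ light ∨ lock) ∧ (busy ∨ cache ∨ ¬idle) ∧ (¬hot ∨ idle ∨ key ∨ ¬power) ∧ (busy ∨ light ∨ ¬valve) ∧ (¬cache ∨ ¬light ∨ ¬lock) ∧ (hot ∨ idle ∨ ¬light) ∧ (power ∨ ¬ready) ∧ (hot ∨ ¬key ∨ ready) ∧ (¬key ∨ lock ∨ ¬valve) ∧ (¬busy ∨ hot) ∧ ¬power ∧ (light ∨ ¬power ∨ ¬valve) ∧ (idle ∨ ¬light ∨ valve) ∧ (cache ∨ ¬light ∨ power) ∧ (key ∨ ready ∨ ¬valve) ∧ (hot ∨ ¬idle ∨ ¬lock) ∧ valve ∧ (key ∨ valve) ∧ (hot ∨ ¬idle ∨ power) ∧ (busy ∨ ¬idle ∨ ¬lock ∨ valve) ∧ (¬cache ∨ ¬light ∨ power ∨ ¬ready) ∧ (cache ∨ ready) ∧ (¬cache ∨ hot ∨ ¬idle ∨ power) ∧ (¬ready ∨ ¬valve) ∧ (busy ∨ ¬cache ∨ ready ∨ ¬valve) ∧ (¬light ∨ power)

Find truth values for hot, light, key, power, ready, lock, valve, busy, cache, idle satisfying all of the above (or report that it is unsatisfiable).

hot = True, light = False, key = True, power = False, ready = False, lock = True, valve = True, busy = True, cache = True, idle = True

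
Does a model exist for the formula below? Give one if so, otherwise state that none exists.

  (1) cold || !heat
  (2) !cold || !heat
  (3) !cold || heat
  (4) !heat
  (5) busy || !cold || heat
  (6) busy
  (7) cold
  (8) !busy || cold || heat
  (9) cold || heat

Case cold = True:
  (!cold || !heat) forces heat = False.
  Clause (!cold || heat) is falsified — contradiction.
Case cold = False:
  Clause (cold) is falsified — contradiction.
Both cases fail, so the formula is unsatisfiable.

Unsatisfiable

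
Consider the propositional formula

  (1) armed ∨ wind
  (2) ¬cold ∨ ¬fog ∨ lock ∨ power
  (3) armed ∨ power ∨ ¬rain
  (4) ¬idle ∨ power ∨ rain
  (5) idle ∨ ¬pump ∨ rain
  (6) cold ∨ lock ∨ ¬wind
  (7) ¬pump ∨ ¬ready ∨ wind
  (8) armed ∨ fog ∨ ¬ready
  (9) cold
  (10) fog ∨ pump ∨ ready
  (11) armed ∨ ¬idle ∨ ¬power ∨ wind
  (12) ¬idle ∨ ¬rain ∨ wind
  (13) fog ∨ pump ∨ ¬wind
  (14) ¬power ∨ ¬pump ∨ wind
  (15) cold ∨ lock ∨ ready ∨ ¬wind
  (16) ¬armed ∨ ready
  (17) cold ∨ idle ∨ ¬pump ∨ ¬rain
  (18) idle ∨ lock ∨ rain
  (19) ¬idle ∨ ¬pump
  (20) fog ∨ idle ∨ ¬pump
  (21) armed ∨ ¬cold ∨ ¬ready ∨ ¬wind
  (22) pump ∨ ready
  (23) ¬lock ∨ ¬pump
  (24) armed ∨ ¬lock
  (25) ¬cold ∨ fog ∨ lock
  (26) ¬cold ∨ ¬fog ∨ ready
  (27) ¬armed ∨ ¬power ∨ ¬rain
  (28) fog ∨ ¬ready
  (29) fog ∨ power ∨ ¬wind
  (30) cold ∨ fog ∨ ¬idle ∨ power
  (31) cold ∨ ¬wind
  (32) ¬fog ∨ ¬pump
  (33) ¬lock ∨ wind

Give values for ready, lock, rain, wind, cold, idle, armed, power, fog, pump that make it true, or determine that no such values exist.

ready = True, lock = True, rain = True, wind = True, cold = True, idle = False, armed = True, power = False, fog = True, pump = False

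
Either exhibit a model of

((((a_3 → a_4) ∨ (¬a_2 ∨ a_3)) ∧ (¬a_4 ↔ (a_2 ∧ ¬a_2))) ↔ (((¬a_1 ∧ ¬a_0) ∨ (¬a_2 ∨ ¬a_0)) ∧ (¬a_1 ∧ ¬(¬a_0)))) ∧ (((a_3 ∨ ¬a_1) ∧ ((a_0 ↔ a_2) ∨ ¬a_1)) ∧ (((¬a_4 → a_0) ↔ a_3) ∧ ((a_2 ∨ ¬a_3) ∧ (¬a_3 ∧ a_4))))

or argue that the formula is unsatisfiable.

No satisfying assignment exists.

Case a_3 = True: the conjunct ¬a_3 is False.
Case a_3 = False: the formula simplifies to ((¬a_4 ↔ (a_2 ∧ ¬a_2)) ↔ (((¬a_1 ∧ ¬a_0) ∨ (¬a_2 ∨ ¬a_0)) ∧ (¬a_1 ∧ ¬(¬a_0)))) ∧ ((¬a_1 ∧ ((a_0 ↔ a_2) ∨ ¬a_1)) ∧ (¬((¬a_4 → a_0)) ∧ a_4)).
  a_4 = True: the conjunct ¬((¬a_4 → a_0)) becomes ¬((False → a_0)) = False.
  a_4 = False: the conjunct a_4 is False.
Both cases fail — unsatisfiable.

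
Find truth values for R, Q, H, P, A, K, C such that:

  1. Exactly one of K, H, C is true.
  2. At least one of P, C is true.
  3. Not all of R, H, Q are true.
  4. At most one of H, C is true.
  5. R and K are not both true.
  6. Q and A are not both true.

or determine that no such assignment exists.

R: True, Q: False, H: True, P: True, A: True, K: False, C: False

  (1) {K, H, C}: 1 true — exactly one ✓
  (2) {P, C}: 1 true — at least one ✓
  (3) {R, H, Q}: 2/3 true — not all ✓
  (4) {H, C}: 1 true — at most one ✓
  (5) R=T, K=F — not both ✓
  (6) Q=F, A=T — not both ✓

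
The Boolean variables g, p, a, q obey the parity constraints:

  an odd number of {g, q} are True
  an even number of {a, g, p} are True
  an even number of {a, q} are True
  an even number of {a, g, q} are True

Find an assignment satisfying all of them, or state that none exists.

g=F, p=T, a=T, q=T

{g, q}: 1 true → odd ✓
{a, g, p}: 2 true → even ✓
{a, q}: 2 true → even ✓
{a, g, q}: 2 true → even ✓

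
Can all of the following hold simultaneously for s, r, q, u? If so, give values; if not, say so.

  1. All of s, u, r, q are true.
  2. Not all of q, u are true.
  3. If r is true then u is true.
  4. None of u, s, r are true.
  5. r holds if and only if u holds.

Case s = True:
  Constraint (4) is violated (s=T) — contradiction.
Case s = False:
  Constraint (1) is violated (s=F) — contradiction.
Both cases fail — unsatisfiable.

The formula is unsatisfiable.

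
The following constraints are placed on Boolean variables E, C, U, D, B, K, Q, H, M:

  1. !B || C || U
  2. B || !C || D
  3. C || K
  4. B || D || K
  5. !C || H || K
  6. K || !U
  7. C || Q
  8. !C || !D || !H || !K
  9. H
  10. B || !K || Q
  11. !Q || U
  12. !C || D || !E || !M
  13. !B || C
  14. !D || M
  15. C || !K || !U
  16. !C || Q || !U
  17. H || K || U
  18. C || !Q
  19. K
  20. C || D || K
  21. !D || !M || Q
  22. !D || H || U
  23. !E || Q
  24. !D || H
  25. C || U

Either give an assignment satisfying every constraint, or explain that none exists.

Unit clause (H) forces H = True.
Unit clause (K) forces K = True.
Set E = True.
  then (!E || Q) forces Q = True.
  then (!Q || U) forces U = True.
  then (C || !K || !U) forces C = True.
  then (!C || !D || !H || !K) forces D = False.
  then (!C || D || !E || !M) forces M = False.
  then (B || !C || D) forces B = True.
All clauses satisfied.

E=T; C=T; U=T; D=F; B=T; K=T; Q=T; H=T; M=F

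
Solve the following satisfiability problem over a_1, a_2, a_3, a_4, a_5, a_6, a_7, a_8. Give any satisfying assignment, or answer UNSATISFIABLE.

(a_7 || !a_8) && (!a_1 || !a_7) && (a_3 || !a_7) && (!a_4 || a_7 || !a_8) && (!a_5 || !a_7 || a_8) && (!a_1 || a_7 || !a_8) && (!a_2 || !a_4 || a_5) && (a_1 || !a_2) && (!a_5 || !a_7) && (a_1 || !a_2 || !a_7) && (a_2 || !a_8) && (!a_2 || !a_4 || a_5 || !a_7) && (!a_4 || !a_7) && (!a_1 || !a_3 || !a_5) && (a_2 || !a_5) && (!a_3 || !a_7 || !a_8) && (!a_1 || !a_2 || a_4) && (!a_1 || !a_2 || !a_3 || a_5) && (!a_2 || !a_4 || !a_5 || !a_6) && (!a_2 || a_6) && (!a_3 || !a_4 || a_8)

Set a_1 = False.
  then (a_1 || !a_2) forces a_2 = False.
  then (a_2 || !a_8) forces a_8 = False.
  then (a_2 || !a_5) forces a_5 = False.
Set a_3 = True.
  then (!a_3 || !a_4 || a_8) forces a_4 = False.
Set a_6 = False.
Set a_7 = True.
All clauses satisfied.

a_1=F, a_2=F, a_3=T, a_4=F, a_5=F, a_6=F, a_7=T, a_8=F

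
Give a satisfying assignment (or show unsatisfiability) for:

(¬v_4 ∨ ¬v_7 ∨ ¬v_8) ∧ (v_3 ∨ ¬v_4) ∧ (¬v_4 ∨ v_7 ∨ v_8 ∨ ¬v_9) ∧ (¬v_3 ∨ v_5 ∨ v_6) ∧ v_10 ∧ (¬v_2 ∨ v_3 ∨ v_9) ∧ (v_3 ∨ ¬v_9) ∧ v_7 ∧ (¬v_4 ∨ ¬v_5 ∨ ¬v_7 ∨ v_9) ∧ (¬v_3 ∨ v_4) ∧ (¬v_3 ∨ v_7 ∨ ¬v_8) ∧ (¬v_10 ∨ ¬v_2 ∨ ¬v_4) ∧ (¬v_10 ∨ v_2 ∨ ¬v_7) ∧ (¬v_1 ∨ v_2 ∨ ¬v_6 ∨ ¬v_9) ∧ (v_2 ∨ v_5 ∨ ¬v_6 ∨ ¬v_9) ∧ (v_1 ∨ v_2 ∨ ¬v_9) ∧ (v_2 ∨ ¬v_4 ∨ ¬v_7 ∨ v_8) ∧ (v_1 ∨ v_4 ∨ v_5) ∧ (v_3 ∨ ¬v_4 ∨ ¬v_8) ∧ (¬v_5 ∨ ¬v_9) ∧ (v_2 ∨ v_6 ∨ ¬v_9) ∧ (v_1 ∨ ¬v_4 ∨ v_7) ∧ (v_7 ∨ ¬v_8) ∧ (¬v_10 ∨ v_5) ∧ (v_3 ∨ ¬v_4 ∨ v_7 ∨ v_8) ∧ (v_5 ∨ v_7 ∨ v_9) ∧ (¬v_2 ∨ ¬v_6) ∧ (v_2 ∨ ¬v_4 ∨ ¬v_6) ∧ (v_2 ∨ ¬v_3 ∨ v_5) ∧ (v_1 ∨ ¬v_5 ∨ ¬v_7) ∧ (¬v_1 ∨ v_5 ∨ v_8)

UNSATISFIABLE

Case v_7 = True:
  (v_10) forces v_10 = True.
  (¬v_10 ∨ v_2 ∨ ¬v_7) forces v_2 = True.
  (¬v_10 ∨ ¬v_2 ∨ ¬v_4) forces v_4 = False.
  (¬v_3 ∨ v_4) forces v_3 = False.
  (¬v_2 ∨ v_3 ∨ v_9) forces v_9 = True.
  Clause (v_3 ∨ ¬v_9) is falsified — contradiction.
Case v_7 = False:
  Clause (v_7) is falsified — contradiction.
Both cases fail, so the formula is unsatisfiable.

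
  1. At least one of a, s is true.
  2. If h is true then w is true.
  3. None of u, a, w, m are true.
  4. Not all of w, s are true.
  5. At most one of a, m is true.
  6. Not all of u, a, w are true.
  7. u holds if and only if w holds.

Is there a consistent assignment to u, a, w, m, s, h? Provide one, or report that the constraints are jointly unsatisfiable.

u: False, a: False, w: False, m: False, s: True, h: False

  (1) {a, s}: 1 true — at least one ✓
  (2) h=F ⇒ w: vacuous ✓
  (3) {u, a, w, m}: 0 true — none ✓
  (4) {w, s}: 1/2 true — not all ✓
  (5) {a, m}: 0 true — at most one ✓
  (6) {u, a, w}: 0/3 true — not all ✓
  (7) u=F, w=F — same ✓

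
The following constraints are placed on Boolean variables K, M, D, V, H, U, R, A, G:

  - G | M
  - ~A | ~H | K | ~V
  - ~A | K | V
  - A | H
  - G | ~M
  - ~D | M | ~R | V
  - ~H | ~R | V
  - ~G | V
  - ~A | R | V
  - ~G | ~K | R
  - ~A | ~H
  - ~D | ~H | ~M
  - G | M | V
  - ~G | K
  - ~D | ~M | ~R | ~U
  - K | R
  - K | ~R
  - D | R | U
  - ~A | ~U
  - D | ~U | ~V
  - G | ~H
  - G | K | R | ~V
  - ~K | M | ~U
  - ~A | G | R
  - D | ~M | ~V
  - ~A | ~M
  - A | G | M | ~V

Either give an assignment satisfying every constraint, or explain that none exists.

K = True, M = False, D = False, V = True, H = False, U = False, R = True, A = True, G = True

Try K = False:
  (~G | K) forces G = False.
  (G | M) forces M = True.
  clause (G | ~M) is falsified — backtrack.
So K = True.
Set M = False.
  then (G | M) forces G = True.
  then (~G | V) forces V = True.
  then (~G | ~K | R) forces R = True.
  then (~K | M | ~U) forces U = False.
Set D = False.
Set H = False.
  then (A | H) forces A = True.
All clauses satisfied.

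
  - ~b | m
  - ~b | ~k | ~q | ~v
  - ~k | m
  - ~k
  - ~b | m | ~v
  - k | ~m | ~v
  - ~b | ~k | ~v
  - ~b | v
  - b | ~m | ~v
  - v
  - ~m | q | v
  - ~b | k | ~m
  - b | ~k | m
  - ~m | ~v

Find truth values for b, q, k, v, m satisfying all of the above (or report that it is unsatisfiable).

Unit clause (~k) forces k = False.
Unit clause (v) forces v = True.
In (~m | ~v) only ~m is left, so m = False.
In (~b | m) only ~b is left, so b = False.
Set q = True.
All clauses satisfied.

b=F, q=T, k=F, v=T, m=F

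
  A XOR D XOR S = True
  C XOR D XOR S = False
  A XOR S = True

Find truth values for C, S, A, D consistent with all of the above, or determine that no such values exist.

C=T; S=T; A=F; D=F

A XOR D XOR S = F XOR F XOR T = True ✓
C XOR D XOR S = T XOR F XOR T = False ✓
A XOR S = F XOR T = True ✓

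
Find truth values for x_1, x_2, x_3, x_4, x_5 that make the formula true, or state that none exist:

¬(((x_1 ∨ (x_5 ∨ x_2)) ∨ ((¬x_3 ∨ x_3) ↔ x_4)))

x_1 = False, x_2 = False, x_3 = False, x_4 = False, x_5 = False

  ¬(((x_1 ∨ (x_5 ∨ x_2)) ∨ ((¬x_3 ∨ x_3) ↔ x_4))) = True
    (x_1 ∨ (x_5 ∨ x_2)) ∨ ((¬x_3 ∨ x_3) ↔ x_4) = False
      x_1 ∨ (x_5 ∨ x_2) = False
        x_5 ∨ x_2 = False
      (¬x_3 ∨ x_3) ↔ x_4 = False
        ¬x_3 ∨ x_3 = True
          ¬x_3 = True
The formula evaluates to True.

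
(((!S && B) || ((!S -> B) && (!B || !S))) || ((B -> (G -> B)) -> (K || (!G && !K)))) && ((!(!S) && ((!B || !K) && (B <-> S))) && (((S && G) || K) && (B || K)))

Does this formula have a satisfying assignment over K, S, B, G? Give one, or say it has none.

Case S = True: the formula simplifies to (!B || ((B -> (G -> B)) -> (K || (!G && !K)))) && (((!B || !K) && B) && ((G || K) && (B || K))).
  B = True: simplifies to (K || (!G && !K)) && (!K && (G || K)).
    K = True: the conjunct !K is False.
    K = False: simplifies to !G && G.
      G = True: the conjunct !G is False.
      G = False: the conjunct G is False.
  B = False: the conjunct B is False.
Case S = False: the conjunct !(!S) becomes !(!False) = False.
Both cases fail — unsatisfiable.

Unsatisfiable — no assignment works.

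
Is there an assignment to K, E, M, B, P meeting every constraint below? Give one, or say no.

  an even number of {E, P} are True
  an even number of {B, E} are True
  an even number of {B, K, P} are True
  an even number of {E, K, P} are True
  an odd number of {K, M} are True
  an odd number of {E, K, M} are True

K=F, E=F, M=T, B=F, P=F

{E, P}: 0 true → even ✓
{B, E}: 0 true → even ✓
{B, K, P}: 0 true → even ✓
{E, K, P}: 0 true → even ✓
{K, M}: 1 true → odd ✓
{E, K, M}: 1 true → odd ✓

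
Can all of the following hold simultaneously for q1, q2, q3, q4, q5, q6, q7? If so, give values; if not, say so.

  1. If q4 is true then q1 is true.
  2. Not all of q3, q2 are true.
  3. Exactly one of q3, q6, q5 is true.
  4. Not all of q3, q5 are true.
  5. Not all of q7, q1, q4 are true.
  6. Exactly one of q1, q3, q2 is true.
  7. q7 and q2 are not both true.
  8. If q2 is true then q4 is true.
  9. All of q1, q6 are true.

q1 = True, q2 = False, q3 = False, q4 = False, q5 = False, q6 = True, q7 = False

  (1) q4=F ⇒ q1: vacuous ✓
  (2) {q3, q2}: 0/2 true — not all ✓
  (3) {q3, q6, q5}: 1 true — exactly one ✓
  (4) {q3, q5}: 0/2 true — not all ✓
  (5) {q7, q1, q4}: 1/3 true — not all ✓
  (6) {q1, q3, q2}: 1 true — exactly one ✓
  (7) q7=F, q2=F — not both ✓
  (8) q2=F ⇒ q4: vacuous ✓
  (9) {q1, q6}: all 2 true ✓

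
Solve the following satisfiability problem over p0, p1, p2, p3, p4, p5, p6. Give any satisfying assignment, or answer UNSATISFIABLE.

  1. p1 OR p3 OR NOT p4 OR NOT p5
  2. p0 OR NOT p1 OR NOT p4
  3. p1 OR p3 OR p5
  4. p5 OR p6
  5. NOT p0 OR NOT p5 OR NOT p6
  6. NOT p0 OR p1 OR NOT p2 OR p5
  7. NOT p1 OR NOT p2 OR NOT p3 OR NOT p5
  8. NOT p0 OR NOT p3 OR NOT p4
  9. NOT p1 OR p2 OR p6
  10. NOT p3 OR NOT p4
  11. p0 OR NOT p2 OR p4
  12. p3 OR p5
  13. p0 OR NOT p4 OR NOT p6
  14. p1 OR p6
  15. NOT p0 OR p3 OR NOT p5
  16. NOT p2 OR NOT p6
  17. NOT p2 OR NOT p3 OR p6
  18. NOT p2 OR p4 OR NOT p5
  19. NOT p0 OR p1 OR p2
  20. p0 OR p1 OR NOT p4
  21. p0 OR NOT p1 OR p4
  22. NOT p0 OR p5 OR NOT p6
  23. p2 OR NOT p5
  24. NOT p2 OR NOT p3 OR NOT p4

Set p0 = False.
Set p1 = False.
  then (p1 OR p6) forces p6 = True.
  then (NOT p2 OR NOT p6) forces p2 = False.
  then (p0 OR p1 OR NOT p4) forces p4 = False.
  then (p2 OR NOT p5) forces p5 = False.
  then (p1 OR p3 OR p5) forces p3 = True.
All clauses satisfied.

p0 = False; p1 = False; p2 = False; p3 = True; p4 = False; p5 = False; p6 = True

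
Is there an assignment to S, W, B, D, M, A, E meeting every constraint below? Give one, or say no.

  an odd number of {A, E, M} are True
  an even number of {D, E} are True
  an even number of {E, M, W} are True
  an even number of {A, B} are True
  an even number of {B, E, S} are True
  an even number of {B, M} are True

S = True, W = True, B = False, D = True, M = False, A = False, E = True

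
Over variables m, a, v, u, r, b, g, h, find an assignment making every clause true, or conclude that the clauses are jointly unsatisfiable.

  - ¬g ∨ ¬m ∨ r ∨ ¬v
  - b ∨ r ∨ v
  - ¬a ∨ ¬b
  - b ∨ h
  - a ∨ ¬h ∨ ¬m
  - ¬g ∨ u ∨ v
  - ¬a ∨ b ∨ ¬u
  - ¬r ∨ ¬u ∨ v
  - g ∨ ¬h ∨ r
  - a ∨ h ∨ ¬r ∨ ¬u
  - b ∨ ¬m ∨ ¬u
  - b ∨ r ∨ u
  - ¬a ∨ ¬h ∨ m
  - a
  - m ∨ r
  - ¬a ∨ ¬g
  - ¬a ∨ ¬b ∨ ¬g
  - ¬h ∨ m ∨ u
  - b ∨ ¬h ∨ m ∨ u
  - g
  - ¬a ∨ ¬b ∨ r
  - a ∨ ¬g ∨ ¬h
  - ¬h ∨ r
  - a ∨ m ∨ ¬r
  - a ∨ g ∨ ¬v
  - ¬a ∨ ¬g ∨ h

The formula is unsatisfiable.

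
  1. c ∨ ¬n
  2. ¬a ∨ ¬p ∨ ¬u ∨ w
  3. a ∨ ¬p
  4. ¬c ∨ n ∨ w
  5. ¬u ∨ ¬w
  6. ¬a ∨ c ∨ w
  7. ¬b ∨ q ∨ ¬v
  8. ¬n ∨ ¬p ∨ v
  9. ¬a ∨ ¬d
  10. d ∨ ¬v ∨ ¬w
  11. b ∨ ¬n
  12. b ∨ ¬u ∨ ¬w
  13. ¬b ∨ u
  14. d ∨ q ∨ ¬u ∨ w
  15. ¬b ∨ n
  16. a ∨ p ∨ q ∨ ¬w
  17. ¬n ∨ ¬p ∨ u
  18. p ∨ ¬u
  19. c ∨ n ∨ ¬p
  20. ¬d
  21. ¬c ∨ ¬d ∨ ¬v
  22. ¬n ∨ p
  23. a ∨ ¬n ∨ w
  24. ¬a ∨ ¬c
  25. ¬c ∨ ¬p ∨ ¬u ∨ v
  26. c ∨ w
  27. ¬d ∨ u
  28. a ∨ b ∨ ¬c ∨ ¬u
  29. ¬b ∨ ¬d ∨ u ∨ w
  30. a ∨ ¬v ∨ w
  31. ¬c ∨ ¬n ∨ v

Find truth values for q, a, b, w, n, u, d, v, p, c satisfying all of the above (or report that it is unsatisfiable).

Unit clause (¬d) forces d = False.
Set q = True.
Set a = False.
  then (a ∨ ¬p) forces p = False.
  then (p ∨ ¬u) forces u = False.
  then (¬n ∨ p) forces n = False.
  then (¬b ∨ u) forces b = False.
Try w = False:
  (¬c ∨ n ∨ w) forces c = False.
  clause (c ∨ w) is falsified — backtrack.
So w = True.
  then (d ∨ ¬v ∨ ¬w) forces v = False.
Set c = True.
All clauses satisfied.

q = True, a = False, b = False, w = True, n = False, u = False, d = False, v = False, p = False, c = True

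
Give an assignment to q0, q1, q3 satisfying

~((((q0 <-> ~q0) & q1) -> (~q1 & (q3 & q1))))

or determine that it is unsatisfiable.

The formula is unsatisfiable.

Case q0 = True: the formula becomes ~((False -> (~q1 & (q3 & q1)))) = False.
Case q0 = False: the formula becomes ~((False -> (~q1 & (q3 & q1)))) = False.
Both cases fail — unsatisfiable.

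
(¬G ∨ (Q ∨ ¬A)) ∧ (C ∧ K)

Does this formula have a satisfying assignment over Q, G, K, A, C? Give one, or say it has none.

Q=F, G=F, K=T, A=F, C=T

  ¬G ∨ (Q ∨ ¬A) = True
    ¬G = True
    Q ∨ ¬A = True
      ¬A = True
  C ∧ K = True
Both conjuncts True, so the formula holds.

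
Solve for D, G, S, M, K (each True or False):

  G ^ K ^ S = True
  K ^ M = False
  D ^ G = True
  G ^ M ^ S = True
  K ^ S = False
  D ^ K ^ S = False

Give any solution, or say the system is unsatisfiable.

D = False, G = True, S = False, M = False, K = False

G ^ K ^ S = T ^ F ^ F = True ✓
K ^ M = F ^ F = False ✓
D ^ G = F ^ T = True ✓
G ^ M ^ S = T ^ F ^ F = True ✓
K ^ S = F ^ F = False ✓
D ^ K ^ S = F ^ F ^ F = False ✓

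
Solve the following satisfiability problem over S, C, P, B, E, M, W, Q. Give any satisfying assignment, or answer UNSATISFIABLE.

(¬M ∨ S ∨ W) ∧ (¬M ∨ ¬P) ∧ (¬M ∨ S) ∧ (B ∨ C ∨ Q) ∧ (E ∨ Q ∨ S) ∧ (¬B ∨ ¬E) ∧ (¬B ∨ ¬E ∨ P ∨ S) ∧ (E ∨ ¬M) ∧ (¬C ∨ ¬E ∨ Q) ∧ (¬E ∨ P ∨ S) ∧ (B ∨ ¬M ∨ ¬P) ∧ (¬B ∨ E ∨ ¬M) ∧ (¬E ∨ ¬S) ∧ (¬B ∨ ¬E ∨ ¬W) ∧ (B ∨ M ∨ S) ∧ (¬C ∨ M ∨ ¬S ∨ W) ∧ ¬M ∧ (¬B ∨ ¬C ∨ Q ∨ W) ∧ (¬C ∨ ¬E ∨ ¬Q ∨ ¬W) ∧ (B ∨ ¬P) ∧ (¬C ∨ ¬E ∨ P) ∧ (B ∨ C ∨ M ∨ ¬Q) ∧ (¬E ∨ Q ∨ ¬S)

S = True, C = True, P = True, B = True, E = False, M = False, W = True, Q = False

Unit clause (¬M) forces M = False.
Set S = True.
  then (¬E ∨ ¬S) forces E = False.
Set C = True.
  then (¬C ∨ M ∨ ¬S ∨ W) forces W = True.
Set P = True.
  then (B ∨ ¬P) forces B = True.
Set Q = False.
All clauses satisfied.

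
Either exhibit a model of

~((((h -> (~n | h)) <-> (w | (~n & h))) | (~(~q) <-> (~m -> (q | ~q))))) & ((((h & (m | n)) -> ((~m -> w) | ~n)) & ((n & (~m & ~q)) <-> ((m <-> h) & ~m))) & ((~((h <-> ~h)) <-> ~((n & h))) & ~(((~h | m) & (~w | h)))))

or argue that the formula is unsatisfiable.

Case q = True: the conjunct ~((((h -> (~n | h)) <-> (w | (~n & h))) | (~(~q) <-> (~m -> (q | ~q))))) becomes ~((((h -> (~n | h)) <-> (w | (~n & h))) | True)) = False.
Case q = False: the formula simplifies to ~(((h -> (~n | h)) <-> (w | (~n & h)))) & ((((h & (m | n)) -> ((~m -> w) | ~n)) & ((n & ~m) <-> ((m <-> h) & ~m))) & ((~((h <-> ~h)) <-> ~((n & h))) & ~(((~h | m) & (~w | h))))).
  h = True: simplifies to ~((w | ~n)) & ((((m | n) -> ((~m -> w) | ~n)) & ((n & ~m) <-> (m & ~m))) & (~n & ~m)).
    n = True: the conjunct ~n is False.
    n = False: the conjunct ~((w | ~n)) becomes ~((w | True)) = False.
  h = False: simplifies to ~w & (((n & ~m) <-> (~m & ~m)) & ~(~w)).
    w = True: the conjunct ~w is False.
    w = False: the conjunct ~(~w) becomes ~(~False) = False.
Both cases fail — unsatisfiable.

Unsatisfiable — no assignment works.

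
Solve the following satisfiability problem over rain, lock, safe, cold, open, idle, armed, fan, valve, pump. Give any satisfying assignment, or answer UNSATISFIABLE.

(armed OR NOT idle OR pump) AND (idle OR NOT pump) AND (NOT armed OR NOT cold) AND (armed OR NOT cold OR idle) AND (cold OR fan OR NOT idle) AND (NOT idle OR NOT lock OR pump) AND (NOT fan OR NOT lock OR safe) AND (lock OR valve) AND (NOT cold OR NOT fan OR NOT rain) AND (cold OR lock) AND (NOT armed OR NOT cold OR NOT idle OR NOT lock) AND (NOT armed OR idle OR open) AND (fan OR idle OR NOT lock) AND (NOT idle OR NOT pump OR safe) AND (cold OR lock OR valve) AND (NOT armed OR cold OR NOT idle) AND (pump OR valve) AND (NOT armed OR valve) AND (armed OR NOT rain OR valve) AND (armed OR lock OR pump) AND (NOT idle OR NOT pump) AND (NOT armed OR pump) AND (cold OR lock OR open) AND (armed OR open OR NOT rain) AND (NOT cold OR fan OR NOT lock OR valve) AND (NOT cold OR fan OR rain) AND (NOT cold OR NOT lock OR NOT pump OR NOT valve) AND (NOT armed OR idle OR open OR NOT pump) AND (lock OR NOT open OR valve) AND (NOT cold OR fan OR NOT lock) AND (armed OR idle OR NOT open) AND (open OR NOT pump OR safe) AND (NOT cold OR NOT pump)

rain=F; lock=T; safe=T; cold=F; open=F; idle=F; armed=F; fan=T; valve=T; pump=F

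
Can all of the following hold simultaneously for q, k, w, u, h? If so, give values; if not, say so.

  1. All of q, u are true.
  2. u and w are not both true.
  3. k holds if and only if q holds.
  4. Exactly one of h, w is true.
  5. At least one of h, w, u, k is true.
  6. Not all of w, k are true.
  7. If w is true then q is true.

q=T, k=T, w=F, u=T, h=T

  (1) {q, u}: all 2 true ✓
  (2) u=T, w=F — not both ✓
  (3) k=T, q=T — same ✓
  (4) {h, w}: 1 true — exactly one ✓
  (5) {h, w, u, k}: 3 true — at least one ✓
  (6) {w, k}: 1/2 true — not all ✓
  (7) w=F ⇒ q: vacuous ✓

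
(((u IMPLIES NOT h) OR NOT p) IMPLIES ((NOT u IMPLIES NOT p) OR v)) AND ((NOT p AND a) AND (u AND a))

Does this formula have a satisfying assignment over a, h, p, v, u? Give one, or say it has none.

a: True, h: False, p: False, v: False, u: True

  ((u IMPLIES NOT h) OR NOT p) IMPLIES ((NOT u IMPLIES NOT p) OR v) = True
    (u IMPLIES NOT h) OR NOT p = True
      u IMPLIES NOT h = True
        NOT h = True
      NOT p = True
    (NOT u IMPLIES NOT p) OR v = True
      NOT u IMPLIES NOT p = True
        NOT u = False
        NOT p = True
  (NOT p AND a) AND (u AND a) = True
    NOT p AND a = True
      NOT p = True
    u AND a = True
Both conjuncts True, so the formula holds.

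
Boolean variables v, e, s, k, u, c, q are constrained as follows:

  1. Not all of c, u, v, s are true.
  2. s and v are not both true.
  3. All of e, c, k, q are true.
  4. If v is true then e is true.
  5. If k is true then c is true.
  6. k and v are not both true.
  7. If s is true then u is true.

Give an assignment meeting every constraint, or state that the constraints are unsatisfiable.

v = False, e = True, s = True, k = True, u = True, c = True, q = True

  (1) {c, u, v, s}: 3/4 true — not all ✓
  (2) s=T, v=F — not both ✓
  (3) {e, c, k, q}: all 4 true ✓
  (4) v=F ⇒ e: vacuous ✓
  (5) k=T ⇒ c: T ✓
  (6) k=T, v=F — not both ✓
  (7) s=T ⇒ u: T ✓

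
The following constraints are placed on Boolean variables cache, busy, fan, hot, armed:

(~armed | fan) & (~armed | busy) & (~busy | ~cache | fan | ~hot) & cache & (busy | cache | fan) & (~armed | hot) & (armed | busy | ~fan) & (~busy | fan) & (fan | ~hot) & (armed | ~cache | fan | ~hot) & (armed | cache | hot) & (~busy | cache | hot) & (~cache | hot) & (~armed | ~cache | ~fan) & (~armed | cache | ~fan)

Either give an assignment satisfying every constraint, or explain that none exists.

Unit clause (cache) forces cache = True.
In (~cache | hot) only hot is left, so hot = True.
In (fan | ~hot) only fan is left, so fan = True.
In (~armed | ~cache | ~fan) only ~armed is left, so armed = False.
In (armed | busy | ~fan) only busy is left, so busy = True.
All clauses satisfied.

cache=T, busy=T, fan=T, hot=T, armed=F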